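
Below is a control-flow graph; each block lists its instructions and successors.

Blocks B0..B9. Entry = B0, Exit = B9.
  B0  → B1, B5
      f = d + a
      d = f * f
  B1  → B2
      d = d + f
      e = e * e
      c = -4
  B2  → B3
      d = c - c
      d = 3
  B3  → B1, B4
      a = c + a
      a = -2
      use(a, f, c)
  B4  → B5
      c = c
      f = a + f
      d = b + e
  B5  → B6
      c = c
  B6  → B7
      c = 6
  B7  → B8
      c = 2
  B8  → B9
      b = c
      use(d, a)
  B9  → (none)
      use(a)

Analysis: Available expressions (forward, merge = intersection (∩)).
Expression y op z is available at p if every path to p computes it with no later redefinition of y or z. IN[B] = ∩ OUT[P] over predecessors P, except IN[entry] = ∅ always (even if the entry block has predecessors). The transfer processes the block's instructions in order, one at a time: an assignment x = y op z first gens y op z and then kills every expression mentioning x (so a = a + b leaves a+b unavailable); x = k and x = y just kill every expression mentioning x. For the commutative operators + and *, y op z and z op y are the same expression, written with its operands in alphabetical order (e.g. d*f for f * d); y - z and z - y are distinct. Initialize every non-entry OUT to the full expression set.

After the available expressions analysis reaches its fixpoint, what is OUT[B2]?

Answer: {c-c, f*f}

Working:
Converged values:
  B0: | IN={} | OUT={f*f}
  B1: | IN={f*f} | OUT={f*f}
  B2: | IN={f*f} | OUT={c-c, f*f}
  B3: | IN={c-c, f*f} | OUT={c-c, f*f}
  B4: | IN={c-c, f*f} | OUT={b+e}
  B5: | IN={} | OUT={}
  B6: | IN={} | OUT={}
  B7: | IN={} | OUT={}
  B8: | IN={} | OUT={}
  B9: | IN={} | OUT={}

Merge at B2: IN[B2] = OUT[B1] = {f*f}
Applying B2's transfer function to that IN value gives OUT[B2] (row B2 above).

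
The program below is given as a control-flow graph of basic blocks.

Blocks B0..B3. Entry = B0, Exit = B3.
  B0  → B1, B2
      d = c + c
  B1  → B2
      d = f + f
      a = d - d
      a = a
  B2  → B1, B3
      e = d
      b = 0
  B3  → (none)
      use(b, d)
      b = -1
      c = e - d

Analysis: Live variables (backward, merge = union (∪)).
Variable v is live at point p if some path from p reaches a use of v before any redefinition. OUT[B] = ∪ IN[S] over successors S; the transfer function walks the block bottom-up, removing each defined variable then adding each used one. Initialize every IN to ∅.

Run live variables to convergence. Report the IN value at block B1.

Converged values:
  B0: | IN={c, f} | OUT={d, f}
  B1: | IN={f} | OUT={d, f}
  B2: | IN={d, f} | OUT={b, d, e, f}
  B3: | IN={b, d, e} | OUT={}

Merge at B1: OUT[B1] = IN[B2] = {d, f}
Applying B1's transfer function to that OUT value gives IN[B1] (row B1 above).

Answer: {f}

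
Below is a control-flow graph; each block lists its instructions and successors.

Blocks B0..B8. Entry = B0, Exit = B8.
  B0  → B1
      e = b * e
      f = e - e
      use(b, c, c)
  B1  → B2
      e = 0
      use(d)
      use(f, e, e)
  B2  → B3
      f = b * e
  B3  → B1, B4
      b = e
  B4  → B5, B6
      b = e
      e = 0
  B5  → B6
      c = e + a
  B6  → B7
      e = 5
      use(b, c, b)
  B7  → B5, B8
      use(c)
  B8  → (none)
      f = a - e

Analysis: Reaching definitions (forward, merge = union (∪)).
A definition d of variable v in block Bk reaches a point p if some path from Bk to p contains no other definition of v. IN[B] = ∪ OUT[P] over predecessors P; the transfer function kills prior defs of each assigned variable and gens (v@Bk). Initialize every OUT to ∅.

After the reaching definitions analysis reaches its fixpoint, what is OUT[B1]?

Per-block solution:
  B0:  IN={}  OUT={e@B0, f@B0}
  B1:  IN={b@B3, e@B0, e@B1, f@B0, f@B2}  OUT={b@B3, e@B1, f@B0, f@B2}
  B2:  IN={b@B3, e@B1, f@B0, f@B2}  OUT={b@B3, e@B1, f@B2}
  B3:  IN={b@B3, e@B1, f@B2}  OUT={b@B3, e@B1, f@B2}
  B4:  IN={b@B3, e@B1, f@B2}  OUT={b@B4, e@B4, f@B2}
  B5:  IN={b@B4, c@B5, e@B4, e@B6, f@B2}  OUT={b@B4, c@B5, e@B4, e@B6, f@B2}
  B6:  IN={b@B4, c@B5, e@B4, e@B6, f@B2}  OUT={b@B4, c@B5, e@B6, f@B2}
  B7:  IN={b@B4, c@B5, e@B6, f@B2}  OUT={b@B4, c@B5, e@B6, f@B2}
  B8:  IN={b@B4, c@B5, e@B6, f@B2}  OUT={b@B4, c@B5, e@B6, f@B8}

Merge at B1: IN[B1] = OUT[B0] ⊔ OUT[B3] = {b@B3, e@B0, e@B1, f@B0, f@B2}
Applying B1's transfer function to that IN value gives OUT[B1] (row B1 above).

Answer: {b@B3, e@B1, f@B0, f@B2}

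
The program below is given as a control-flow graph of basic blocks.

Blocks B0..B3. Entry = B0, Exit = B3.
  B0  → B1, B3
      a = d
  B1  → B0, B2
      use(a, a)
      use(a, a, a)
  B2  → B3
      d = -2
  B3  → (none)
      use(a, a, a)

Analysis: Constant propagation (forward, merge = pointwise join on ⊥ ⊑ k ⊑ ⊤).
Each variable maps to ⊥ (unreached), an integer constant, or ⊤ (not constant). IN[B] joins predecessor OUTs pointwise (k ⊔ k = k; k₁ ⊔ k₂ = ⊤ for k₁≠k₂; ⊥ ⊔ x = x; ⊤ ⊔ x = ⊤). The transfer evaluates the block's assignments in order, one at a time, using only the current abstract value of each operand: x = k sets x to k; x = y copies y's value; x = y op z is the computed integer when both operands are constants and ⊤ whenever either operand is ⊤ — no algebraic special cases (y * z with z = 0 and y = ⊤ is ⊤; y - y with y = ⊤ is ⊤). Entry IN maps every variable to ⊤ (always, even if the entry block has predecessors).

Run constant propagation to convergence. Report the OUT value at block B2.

Answer: {a: ⊤, b: ⊤, c: ⊤, d: -2, e: ⊤, f: ⊤}

Trace:
Converged values:
  B0:  IN=(all ⊤)  OUT=(all ⊤)
  B1:  IN=(all ⊤)  OUT=(all ⊤)
  B2:  IN=(all ⊤)  OUT={d:-2; rest ⊤}
  B3:  IN=(all ⊤)  OUT=(all ⊤)

Merge at B2: IN[B2] = OUT[B1] = {a: ⊤, b: ⊤, c: ⊤, d: ⊤, e: ⊤, f: ⊤}
Applying B2's transfer function to that IN value gives OUT[B2] (row B2 above).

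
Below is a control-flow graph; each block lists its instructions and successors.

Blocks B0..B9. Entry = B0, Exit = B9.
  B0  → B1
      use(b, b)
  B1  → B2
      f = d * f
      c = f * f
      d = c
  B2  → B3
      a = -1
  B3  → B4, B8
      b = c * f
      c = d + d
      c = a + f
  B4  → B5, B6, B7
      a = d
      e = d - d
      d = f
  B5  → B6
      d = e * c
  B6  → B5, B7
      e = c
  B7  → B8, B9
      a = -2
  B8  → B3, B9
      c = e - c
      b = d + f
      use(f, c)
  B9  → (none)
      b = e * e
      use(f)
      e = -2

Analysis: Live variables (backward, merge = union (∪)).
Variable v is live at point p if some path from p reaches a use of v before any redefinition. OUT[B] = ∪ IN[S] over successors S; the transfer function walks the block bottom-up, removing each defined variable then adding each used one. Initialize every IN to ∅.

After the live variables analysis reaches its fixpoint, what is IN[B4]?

Answer: {c, d, f}

Working:
Per-block solution:
  B0: | IN={b, d, e, f} | OUT={d, e, f}
  B1: | IN={d, e, f} | OUT={c, d, e, f}
  B2: | IN={c, d, e, f} | OUT={a, c, d, e, f}
  B3: | IN={a, c, d, e, f} | OUT={a, c, d, e, f}
  B4: | IN={c, d, f} | OUT={c, d, e, f}
  B5: | IN={c, e, f} | OUT={c, d, f}
  B6: | IN={c, d, f} | OUT={c, d, e, f}
  B7: | IN={c, d, e, f} | OUT={a, c, d, e, f}
  B8: | IN={a, c, d, e, f} | OUT={a, c, d, e, f}
  B9: | IN={e, f} | OUT={}

Merge at B4: OUT[B4] = IN[B5] ⊔ IN[B6] ⊔ IN[B7] = {c, d, e, f}
Applying B4's transfer function to that OUT value gives IN[B4] (row B4 above).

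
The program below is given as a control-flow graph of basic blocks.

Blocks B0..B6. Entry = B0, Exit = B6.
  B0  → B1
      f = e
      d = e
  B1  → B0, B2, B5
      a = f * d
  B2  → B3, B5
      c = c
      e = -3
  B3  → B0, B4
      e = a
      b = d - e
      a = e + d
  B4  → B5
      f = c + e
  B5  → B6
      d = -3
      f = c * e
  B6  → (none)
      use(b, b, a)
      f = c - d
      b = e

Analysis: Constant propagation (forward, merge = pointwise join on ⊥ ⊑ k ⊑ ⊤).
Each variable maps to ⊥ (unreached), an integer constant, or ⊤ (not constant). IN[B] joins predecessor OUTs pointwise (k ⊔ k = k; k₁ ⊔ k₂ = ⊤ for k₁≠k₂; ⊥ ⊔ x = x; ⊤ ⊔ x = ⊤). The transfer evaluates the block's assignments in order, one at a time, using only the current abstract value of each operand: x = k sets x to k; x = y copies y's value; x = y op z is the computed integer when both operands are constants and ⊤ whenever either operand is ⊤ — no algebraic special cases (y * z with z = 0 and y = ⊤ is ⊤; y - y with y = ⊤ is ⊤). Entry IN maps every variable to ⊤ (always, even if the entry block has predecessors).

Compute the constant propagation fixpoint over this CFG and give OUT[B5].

Converged values:
  B0:  IN=(all ⊤)  OUT=(all ⊤)
  B1:  IN=(all ⊤)  OUT=(all ⊤)
  B2:  IN=(all ⊤)  OUT={e:-3; rest ⊤}
  B3:  IN={e:-3; rest ⊤}  OUT=(all ⊤)
  B4:  IN=(all ⊤)  OUT=(all ⊤)
  B5:  IN=(all ⊤)  OUT={d:-3; rest ⊤}
  B6:  IN={d:-3; rest ⊤}  OUT={d:-3; rest ⊤}

Merge at B5: IN[B5] = OUT[B1] ⊔ OUT[B2] ⊔ OUT[B4] = {a: ⊤, b: ⊤, c: ⊤, d: ⊤, e: ⊤, f: ⊤}
Applying B5's transfer function to that IN value gives OUT[B5] (row B5 above).

Answer: {a: ⊤, b: ⊤, c: ⊤, d: -3, e: ⊤, f: ⊤}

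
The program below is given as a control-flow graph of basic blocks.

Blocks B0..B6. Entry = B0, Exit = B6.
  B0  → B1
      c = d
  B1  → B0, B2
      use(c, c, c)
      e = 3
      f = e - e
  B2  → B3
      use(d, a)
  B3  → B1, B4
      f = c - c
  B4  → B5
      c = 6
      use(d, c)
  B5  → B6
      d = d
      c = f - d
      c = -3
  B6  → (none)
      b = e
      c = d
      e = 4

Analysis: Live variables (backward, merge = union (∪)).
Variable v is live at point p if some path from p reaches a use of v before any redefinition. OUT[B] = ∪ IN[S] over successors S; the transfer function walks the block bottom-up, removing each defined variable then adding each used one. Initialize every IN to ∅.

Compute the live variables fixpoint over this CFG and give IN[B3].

Answer: {a, c, d, e}

Working:
Fixpoint table:
  B0:  IN={a, d}  OUT={a, c, d}
  B1:  IN={a, c, d}  OUT={a, c, d, e}
  B2:  IN={a, c, d, e}  OUT={a, c, d, e}
  B3:  IN={a, c, d, e}  OUT={a, c, d, e, f}
  B4:  IN={d, e, f}  OUT={d, e, f}
  B5:  IN={d, e, f}  OUT={d, e}
  B6:  IN={d, e}  OUT={}

Merge at B3: OUT[B3] = IN[B1] ⊔ IN[B4] = {a, c, d, e, f}
Applying B3's transfer function to that OUT value gives IN[B3] (row B3 above).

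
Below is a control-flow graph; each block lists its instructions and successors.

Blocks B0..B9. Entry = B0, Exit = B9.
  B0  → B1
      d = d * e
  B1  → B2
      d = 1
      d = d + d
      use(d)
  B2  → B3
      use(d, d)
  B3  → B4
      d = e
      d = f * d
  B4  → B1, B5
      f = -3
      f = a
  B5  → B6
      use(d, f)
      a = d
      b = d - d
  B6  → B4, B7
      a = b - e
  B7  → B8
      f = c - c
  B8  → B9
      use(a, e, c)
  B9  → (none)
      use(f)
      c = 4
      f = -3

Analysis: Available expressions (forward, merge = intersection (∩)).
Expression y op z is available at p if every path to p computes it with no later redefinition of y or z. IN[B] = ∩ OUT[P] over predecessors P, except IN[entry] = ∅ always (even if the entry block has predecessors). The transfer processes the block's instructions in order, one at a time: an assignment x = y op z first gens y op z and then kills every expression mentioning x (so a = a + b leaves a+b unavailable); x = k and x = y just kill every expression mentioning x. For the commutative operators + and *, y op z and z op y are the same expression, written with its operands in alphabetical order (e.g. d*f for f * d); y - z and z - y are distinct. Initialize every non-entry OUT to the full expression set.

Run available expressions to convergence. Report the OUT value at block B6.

Converged values:
  B0: | IN={} | OUT={}
  B1: | IN={} | OUT={}
  B2: | IN={} | OUT={}
  B3: | IN={} | OUT={}
  B4: | IN={} | OUT={}
  B5: | IN={} | OUT={d-d}
  B6: | IN={d-d} | OUT={b-e, d-d}
  B7: | IN={b-e, d-d} | OUT={b-e, c-c, d-d}
  B8: | IN={b-e, c-c, d-d} | OUT={b-e, c-c, d-d}
  B9: | IN={b-e, c-c, d-d} | OUT={b-e, d-d}

Merge at B6: IN[B6] = OUT[B5] = {d-d}
Applying B6's transfer function to that IN value gives OUT[B6] (row B6 above).

Answer: {b-e, d-d}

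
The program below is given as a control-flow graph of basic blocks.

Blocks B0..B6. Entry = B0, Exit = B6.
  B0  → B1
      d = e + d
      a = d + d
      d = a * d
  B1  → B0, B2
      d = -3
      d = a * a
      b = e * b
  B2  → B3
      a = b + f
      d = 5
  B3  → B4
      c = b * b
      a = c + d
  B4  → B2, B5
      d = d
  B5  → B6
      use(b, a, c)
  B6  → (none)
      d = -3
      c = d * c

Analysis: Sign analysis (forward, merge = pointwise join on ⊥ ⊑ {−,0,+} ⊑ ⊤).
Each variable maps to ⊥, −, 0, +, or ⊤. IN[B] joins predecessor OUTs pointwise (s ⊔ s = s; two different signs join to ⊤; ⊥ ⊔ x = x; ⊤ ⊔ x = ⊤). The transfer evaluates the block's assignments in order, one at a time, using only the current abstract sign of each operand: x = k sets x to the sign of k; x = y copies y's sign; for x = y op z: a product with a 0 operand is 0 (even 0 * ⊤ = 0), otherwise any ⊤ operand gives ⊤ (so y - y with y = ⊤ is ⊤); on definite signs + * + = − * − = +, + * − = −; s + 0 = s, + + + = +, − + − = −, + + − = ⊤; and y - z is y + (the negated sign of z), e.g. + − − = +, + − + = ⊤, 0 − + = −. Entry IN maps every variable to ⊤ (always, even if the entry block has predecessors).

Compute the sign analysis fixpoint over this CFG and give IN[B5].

Answer: {a: ⊤, b: ⊤, c: ⊤, d: +, e: ⊤, f: ⊤}

Trace:
Fixpoint table:
  B0: | IN=(all ⊤) | OUT=(all ⊤)
  B1: | IN=(all ⊤) | OUT=(all ⊤)
  B2: | IN=(all ⊤) | OUT={d:+; rest ⊤}
  B3: | IN={d:+; rest ⊤} | OUT={d:+; rest ⊤}
  B4: | IN={d:+; rest ⊤} | OUT={d:+; rest ⊤}
  B5: | IN={d:+; rest ⊤} | OUT={d:+; rest ⊤}
  B6: | IN={d:+; rest ⊤} | OUT={d:-; rest ⊤}

Merge at B5: IN[B5] = OUT[B4] = {a: ⊤, b: ⊤, c: ⊤, d: +, e: ⊤, f: ⊤}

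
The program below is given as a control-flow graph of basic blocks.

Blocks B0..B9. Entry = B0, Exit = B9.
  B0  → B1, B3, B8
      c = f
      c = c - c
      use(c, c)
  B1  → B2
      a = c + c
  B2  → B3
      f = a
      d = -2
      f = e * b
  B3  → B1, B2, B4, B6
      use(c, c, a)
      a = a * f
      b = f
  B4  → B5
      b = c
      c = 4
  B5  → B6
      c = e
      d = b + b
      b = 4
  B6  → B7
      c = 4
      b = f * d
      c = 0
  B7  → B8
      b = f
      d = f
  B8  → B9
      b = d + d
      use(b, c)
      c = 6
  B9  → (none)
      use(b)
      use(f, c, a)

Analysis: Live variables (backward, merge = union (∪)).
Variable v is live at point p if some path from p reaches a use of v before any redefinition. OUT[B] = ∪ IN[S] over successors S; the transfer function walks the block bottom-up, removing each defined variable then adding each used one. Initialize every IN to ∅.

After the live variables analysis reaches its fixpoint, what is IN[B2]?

Answer: {a, b, c, e}

Derivation:
Converged values:
  B0:  IN={a, b, d, e, f}  OUT={a, b, c, d, e, f}
  B1:  IN={b, c, e}  OUT={a, b, c, e}
  B2:  IN={a, b, c, e}  OUT={a, c, d, e, f}
  B3:  IN={a, c, d, e, f}  OUT={a, b, c, d, e, f}
  B4:  IN={a, c, e, f}  OUT={a, b, e, f}
  B5:  IN={a, b, e, f}  OUT={a, d, f}
  B6:  IN={a, d, f}  OUT={a, c, f}
  B7:  IN={a, c, f}  OUT={a, c, d, f}
  B8:  IN={a, c, d, f}  OUT={a, b, c, f}
  B9:  IN={a, b, c, f}  OUT={}

Merge at B2: OUT[B2] = IN[B3] = {a, c, d, e, f}
Applying B2's transfer function to that OUT value gives IN[B2] (row B2 above).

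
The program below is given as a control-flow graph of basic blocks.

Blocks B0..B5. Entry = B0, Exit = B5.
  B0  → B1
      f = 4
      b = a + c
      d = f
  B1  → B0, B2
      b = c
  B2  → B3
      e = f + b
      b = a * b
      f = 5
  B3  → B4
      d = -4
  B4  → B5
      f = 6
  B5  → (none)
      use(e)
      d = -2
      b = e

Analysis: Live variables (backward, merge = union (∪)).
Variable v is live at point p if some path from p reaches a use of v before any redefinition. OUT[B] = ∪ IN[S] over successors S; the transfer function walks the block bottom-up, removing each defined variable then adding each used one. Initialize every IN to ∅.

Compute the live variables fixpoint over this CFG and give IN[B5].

Answer: {e}

Trace:
Converged values:
  B0: | IN={a, c} | OUT={a, c, f}
  B1: | IN={a, c, f} | OUT={a, b, c, f}
  B2: | IN={a, b, f} | OUT={e}
  B3: | IN={e} | OUT={e}
  B4: | IN={e} | OUT={e}
  B5: | IN={e} | OUT={}

B5 is the boundary node: OUT[B5] = {}
Applying B5's transfer function to that OUT value gives IN[B5] (row B5 above).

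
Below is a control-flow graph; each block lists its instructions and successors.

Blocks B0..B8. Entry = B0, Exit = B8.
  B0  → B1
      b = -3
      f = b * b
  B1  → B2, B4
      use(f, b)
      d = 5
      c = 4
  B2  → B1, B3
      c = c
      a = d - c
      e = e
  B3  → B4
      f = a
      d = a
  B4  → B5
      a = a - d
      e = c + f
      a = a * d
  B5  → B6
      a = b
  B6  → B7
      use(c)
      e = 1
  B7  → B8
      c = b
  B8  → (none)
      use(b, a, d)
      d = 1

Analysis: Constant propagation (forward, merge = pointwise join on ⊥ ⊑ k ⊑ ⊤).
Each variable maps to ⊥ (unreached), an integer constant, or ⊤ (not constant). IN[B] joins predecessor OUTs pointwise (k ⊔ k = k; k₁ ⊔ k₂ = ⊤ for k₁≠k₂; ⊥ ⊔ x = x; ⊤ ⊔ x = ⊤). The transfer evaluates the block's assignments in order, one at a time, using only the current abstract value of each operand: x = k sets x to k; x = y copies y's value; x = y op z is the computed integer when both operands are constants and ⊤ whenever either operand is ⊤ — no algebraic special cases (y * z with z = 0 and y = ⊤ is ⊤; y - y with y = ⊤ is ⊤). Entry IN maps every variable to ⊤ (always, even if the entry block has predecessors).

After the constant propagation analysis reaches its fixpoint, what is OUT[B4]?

Per-block solution:
  B0: | IN=(all ⊤) | OUT={b:-3, f:9; rest ⊤}
  B1: | IN={b:-3, f:9; rest ⊤} | OUT={b:-3, c:4, d:5, f:9; rest ⊤}
  B2: | IN={b:-3, c:4, d:5, f:9; rest ⊤} | OUT={a:1, b:-3, c:4, d:5, f:9; rest ⊤}
  B3: | IN={a:1, b:-3, c:4, d:5, f:9; rest ⊤} | OUT={a:1, b:-3, c:4, d:1, f:1; rest ⊤}
  B4: | IN={b:-3, c:4; rest ⊤} | OUT={b:-3, c:4; rest ⊤}
  B5: | IN={b:-3, c:4; rest ⊤} | OUT={a:-3, b:-3, c:4; rest ⊤}
  B6: | IN={a:-3, b:-3, c:4; rest ⊤} | OUT={a:-3, b:-3, c:4, e:1; rest ⊤}
  B7: | IN={a:-3, b:-3, c:4, e:1; rest ⊤} | OUT={a:-3, b:-3, c:-3, e:1; rest ⊤}
  B8: | IN={a:-3, b:-3, c:-3, e:1; rest ⊤} | OUT={a:-3, b:-3, c:-3, d:1, e:1; rest ⊤}

Merge at B4: IN[B4] = OUT[B1] ⊔ OUT[B3] = {a: ⊤, b: -3, c: 4, d: ⊤, e: ⊤, f: ⊤}
Applying B4's transfer function to that IN value gives OUT[B4] (row B4 above).

Answer: {a: ⊤, b: -3, c: 4, d: ⊤, e: ⊤, f: ⊤}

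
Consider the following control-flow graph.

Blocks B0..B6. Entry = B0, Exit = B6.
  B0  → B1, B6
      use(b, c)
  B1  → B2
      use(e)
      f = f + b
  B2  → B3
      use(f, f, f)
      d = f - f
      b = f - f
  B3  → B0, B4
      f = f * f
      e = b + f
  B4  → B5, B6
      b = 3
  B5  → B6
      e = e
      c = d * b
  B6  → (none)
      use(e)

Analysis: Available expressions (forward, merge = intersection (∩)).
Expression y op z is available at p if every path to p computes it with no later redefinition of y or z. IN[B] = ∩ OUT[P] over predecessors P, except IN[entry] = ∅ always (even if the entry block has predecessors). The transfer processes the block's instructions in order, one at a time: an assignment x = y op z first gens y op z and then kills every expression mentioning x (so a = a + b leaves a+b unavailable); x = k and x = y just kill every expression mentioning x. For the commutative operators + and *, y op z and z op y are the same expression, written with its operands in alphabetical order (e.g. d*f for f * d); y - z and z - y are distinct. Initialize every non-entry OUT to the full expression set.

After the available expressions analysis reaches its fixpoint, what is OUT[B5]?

Answer: {b*d}

Working:
Converged values:
  B0: | IN={} | OUT={}
  B1: | IN={} | OUT={}
  B2: | IN={} | OUT={f-f}
  B3: | IN={f-f} | OUT={b+f}
  B4: | IN={b+f} | OUT={}
  B5: | IN={} | OUT={b*d}
  B6: | IN={} | OUT={}

Merge at B5: IN[B5] = OUT[B4] = {}
Applying B5's transfer function to that IN value gives OUT[B5] (row B5 above).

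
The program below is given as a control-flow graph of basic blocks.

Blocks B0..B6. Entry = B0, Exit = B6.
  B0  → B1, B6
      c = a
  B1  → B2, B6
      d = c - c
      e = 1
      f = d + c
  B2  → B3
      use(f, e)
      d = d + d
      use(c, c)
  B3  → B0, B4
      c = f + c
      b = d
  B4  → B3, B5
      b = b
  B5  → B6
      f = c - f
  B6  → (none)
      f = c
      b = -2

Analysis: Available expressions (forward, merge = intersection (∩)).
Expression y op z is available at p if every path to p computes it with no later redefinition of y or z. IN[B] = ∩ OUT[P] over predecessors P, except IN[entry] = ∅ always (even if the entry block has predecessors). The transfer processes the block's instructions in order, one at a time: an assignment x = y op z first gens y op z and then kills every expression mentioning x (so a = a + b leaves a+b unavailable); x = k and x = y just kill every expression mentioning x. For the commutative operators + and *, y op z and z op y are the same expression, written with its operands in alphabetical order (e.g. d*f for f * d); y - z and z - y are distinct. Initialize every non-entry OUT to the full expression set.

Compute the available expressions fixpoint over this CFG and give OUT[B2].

Answer: {c-c}

Working:
Fixpoint table:
  B0:   IN={}   OUT={}
  B1:   IN={}   OUT={c+d, c-c}
  B2:   IN={c+d, c-c}   OUT={c-c}
  B3:   IN={}   OUT={}
  B4:   IN={}   OUT={}
  B5:   IN={}   OUT={}
  B6:   IN={}   OUT={}

Merge at B2: IN[B2] = OUT[B1] = {c+d, c-c}
Applying B2's transfer function to that IN value gives OUT[B2] (row B2 above).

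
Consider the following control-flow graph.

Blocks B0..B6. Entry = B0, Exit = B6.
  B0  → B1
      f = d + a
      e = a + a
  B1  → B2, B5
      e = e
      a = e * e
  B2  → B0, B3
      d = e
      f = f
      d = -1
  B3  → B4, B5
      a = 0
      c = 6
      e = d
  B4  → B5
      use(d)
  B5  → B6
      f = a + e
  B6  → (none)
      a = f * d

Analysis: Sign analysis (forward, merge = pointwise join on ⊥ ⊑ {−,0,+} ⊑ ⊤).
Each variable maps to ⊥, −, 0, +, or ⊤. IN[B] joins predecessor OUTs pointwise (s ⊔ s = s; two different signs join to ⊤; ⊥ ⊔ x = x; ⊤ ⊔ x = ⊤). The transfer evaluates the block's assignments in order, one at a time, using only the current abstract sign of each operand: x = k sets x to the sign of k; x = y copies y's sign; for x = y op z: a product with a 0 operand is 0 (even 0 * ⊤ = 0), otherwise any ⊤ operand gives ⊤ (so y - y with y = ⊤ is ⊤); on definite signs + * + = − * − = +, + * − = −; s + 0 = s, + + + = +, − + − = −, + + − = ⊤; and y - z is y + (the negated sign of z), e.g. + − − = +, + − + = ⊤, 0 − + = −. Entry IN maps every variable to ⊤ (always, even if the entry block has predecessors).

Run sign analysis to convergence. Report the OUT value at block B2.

Per-block solution:
  B0:  IN=(all ⊤)  OUT=(all ⊤)
  B1:  IN=(all ⊤)  OUT=(all ⊤)
  B2:  IN=(all ⊤)  OUT={d:-; rest ⊤}
  B3:  IN={d:-; rest ⊤}  OUT={a:0, c:+, d:-, e:-; rest ⊤}
  B4:  IN={a:0, c:+, d:-, e:-; rest ⊤}  OUT={a:0, c:+, d:-, e:-; rest ⊤}
  B5:  IN=(all ⊤)  OUT=(all ⊤)
  B6:  IN=(all ⊤)  OUT=(all ⊤)

Merge at B2: IN[B2] = OUT[B1] = {a: ⊤, b: ⊤, c: ⊤, d: ⊤, e: ⊤, f: ⊤}
Applying B2's transfer function to that IN value gives OUT[B2] (row B2 above).

Answer: {a: ⊤, b: ⊤, c: ⊤, d: -, e: ⊤, f: ⊤}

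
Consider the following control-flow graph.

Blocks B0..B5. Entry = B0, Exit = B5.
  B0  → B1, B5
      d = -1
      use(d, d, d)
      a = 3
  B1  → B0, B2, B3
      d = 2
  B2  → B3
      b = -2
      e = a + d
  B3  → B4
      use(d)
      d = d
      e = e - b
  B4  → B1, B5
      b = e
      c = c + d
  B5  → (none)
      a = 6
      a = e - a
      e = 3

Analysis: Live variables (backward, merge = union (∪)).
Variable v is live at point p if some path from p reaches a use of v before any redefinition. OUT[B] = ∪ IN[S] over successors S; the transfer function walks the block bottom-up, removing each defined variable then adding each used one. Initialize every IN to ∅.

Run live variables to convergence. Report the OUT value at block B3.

Answer: {a, c, d, e}

Derivation:
Fixpoint table:
  B0:  IN={b, c, e}  OUT={a, b, c, e}
  B1:  IN={a, b, c, e}  OUT={a, b, c, d, e}
  B2:  IN={a, c, d}  OUT={a, b, c, d, e}
  B3:  IN={a, b, c, d, e}  OUT={a, c, d, e}
  B4:  IN={a, c, d, e}  OUT={a, b, c, e}
  B5:  IN={e}  OUT={}

Merge at B3: OUT[B3] = IN[B4] = {a, c, d, e}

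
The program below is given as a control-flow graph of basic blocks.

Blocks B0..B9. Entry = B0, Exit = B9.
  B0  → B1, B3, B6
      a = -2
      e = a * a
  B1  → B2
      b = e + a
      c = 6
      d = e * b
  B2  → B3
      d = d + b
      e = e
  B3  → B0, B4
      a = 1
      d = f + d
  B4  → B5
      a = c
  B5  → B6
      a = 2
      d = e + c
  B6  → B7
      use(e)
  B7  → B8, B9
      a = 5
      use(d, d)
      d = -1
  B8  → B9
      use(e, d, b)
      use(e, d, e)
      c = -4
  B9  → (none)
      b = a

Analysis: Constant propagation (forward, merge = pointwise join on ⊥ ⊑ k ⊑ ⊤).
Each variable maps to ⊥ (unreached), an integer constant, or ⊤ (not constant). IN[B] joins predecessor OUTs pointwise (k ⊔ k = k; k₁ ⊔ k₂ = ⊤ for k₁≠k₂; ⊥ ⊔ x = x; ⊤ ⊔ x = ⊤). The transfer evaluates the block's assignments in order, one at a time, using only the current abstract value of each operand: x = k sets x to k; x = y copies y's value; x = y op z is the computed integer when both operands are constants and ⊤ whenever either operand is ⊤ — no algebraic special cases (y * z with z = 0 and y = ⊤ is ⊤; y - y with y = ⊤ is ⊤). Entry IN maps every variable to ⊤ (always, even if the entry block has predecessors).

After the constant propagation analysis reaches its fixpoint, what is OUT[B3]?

Fixpoint table:
  B0: | IN=(all ⊤) | OUT={a:-2, e:4; rest ⊤}
  B1: | IN={a:-2, e:4; rest ⊤} | OUT={a:-2, b:2, c:6, d:8, e:4; rest ⊤}
  B2: | IN={a:-2, b:2, c:6, d:8, e:4; rest ⊤} | OUT={a:-2, b:2, c:6, d:10, e:4; rest ⊤}
  B3: | IN={a:-2, e:4; rest ⊤} | OUT={a:1, e:4; rest ⊤}
  B4: | IN={a:1, e:4; rest ⊤} | OUT={e:4; rest ⊤}
  B5: | IN={e:4; rest ⊤} | OUT={a:2, e:4; rest ⊤}
  B6: | IN={e:4; rest ⊤} | OUT={e:4; rest ⊤}
  B7: | IN={e:4; rest ⊤} | OUT={a:5, d:-1, e:4; rest ⊤}
  B8: | IN={a:5, d:-1, e:4; rest ⊤} | OUT={a:5, c:-4, d:-1, e:4; rest ⊤}
  B9: | IN={a:5, d:-1, e:4; rest ⊤} | OUT={a:5, b:5, d:-1, e:4; rest ⊤}

Merge at B3: IN[B3] = OUT[B0] ⊔ OUT[B2] = {a: -2, b: ⊤, c: ⊤, d: ⊤, e: 4, f: ⊤}
Applying B3's transfer function to that IN value gives OUT[B3] (row B3 above).

Answer: {a: 1, b: ⊤, c: ⊤, d: ⊤, e: 4, f: ⊤}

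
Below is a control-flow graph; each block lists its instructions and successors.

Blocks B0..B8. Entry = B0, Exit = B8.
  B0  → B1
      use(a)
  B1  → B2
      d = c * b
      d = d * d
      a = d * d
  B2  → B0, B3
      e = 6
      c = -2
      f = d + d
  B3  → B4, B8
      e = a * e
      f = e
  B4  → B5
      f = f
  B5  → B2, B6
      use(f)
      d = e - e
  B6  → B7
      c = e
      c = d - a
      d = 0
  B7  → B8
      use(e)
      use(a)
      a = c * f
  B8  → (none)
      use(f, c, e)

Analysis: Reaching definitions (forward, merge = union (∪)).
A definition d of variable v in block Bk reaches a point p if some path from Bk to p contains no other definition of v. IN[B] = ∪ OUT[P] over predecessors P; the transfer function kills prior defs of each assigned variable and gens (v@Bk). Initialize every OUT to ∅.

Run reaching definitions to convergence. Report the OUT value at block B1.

Fixpoint table:
  B0:   IN={a@B1, c@B2, d@B1, d@B5, e@B2, f@B2}   OUT={a@B1, c@B2, d@B1, d@B5, e@B2, f@B2}
  B1:   IN={a@B1, c@B2, d@B1, d@B5, e@B2, f@B2}   OUT={a@B1, c@B2, d@B1, e@B2, f@B2}
  B2:   IN={a@B1, c@B2, d@B1, d@B5, e@B2, e@B3, f@B2, f@B4}   OUT={a@B1, c@B2, d@B1, d@B5, e@B2, f@B2}
  B3:   IN={a@B1, c@B2, d@B1, d@B5, e@B2, f@B2}   OUT={a@B1, c@B2, d@B1, d@B5, e@B3, f@B3}
  B4:   IN={a@B1, c@B2, d@B1, d@B5, e@B3, f@B3}   OUT={a@B1, c@B2, d@B1, d@B5, e@B3, f@B4}
  B5:   IN={a@B1, c@B2, d@B1, d@B5, e@B3, f@B4}   OUT={a@B1, c@B2, d@B5, e@B3, f@B4}
  B6:   IN={a@B1, c@B2, d@B5, e@B3, f@B4}   OUT={a@B1, c@B6, d@B6, e@B3, f@B4}
  B7:   IN={a@B1, c@B6, d@B6, e@B3, f@B4}   OUT={a@B7, c@B6, d@B6, e@B3, f@B4}
  B8:   IN={a@B1, a@B7, c@B2, c@B6, d@B1, d@B5, d@B6, e@B3, f@B3, f@B4}   OUT={a@B1, a@B7, c@B2, c@B6, d@B1, d@B5, d@B6, e@B3, f@B3, f@B4}

Merge at B1: IN[B1] = OUT[B0] = {a@B1, c@B2, d@B1, d@B5, e@B2, f@B2}
Applying B1's transfer function to that IN value gives OUT[B1] (row B1 above).

Answer: {a@B1, c@B2, d@B1, e@B2, f@B2}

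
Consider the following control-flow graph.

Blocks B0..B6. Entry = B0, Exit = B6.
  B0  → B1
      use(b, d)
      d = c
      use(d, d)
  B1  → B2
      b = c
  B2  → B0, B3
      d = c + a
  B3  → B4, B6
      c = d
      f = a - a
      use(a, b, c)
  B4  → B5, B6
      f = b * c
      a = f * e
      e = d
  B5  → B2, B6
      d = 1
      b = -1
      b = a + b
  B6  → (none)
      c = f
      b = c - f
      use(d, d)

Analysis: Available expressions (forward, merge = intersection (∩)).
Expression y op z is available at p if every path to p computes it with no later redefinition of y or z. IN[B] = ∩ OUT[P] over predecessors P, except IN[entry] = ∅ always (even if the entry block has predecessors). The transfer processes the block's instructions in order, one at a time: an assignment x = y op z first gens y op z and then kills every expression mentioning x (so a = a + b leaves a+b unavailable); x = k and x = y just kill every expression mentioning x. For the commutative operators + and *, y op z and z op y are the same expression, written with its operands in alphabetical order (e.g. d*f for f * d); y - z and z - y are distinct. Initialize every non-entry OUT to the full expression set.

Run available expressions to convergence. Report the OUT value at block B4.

Converged values:
  B0:  IN={}  OUT={}
  B1:  IN={}  OUT={}
  B2:  IN={}  OUT={a+c}
  B3:  IN={a+c}  OUT={a-a}
  B4:  IN={a-a}  OUT={b*c}
  B5:  IN={b*c}  OUT={}
  B6:  IN={}  OUT={c-f}

Merge at B4: IN[B4] = OUT[B3] = {a-a}
Applying B4's transfer function to that IN value gives OUT[B4] (row B4 above).

Answer: {b*c}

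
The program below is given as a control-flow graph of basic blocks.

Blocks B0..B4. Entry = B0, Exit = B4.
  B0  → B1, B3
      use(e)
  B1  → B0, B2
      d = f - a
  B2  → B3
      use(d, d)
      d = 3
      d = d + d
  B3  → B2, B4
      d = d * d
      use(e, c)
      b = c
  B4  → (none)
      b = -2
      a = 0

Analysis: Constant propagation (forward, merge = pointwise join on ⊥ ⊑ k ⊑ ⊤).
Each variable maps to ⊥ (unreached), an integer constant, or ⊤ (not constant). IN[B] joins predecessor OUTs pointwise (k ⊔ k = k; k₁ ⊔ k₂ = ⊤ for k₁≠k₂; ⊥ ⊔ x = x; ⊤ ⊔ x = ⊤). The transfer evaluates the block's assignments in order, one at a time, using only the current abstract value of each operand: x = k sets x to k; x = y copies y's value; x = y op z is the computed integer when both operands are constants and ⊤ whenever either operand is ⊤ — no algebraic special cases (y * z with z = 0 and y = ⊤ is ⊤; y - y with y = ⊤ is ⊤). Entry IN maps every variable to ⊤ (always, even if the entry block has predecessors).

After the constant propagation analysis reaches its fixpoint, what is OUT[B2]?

Answer: {a: ⊤, b: ⊤, c: ⊤, d: 6, e: ⊤, f: ⊤}

Trace:
Converged values:
  B0:   IN=(all ⊤)   OUT=(all ⊤)
  B1:   IN=(all ⊤)   OUT=(all ⊤)
  B2:   IN=(all ⊤)   OUT={d:6; rest ⊤}
  B3:   IN=(all ⊤)   OUT=(all ⊤)
  B4:   IN=(all ⊤)   OUT={a:0, b:-2; rest ⊤}

Merge at B2: IN[B2] = OUT[B1] ⊔ OUT[B3] = {a: ⊤, b: ⊤, c: ⊤, d: ⊤, e: ⊤, f: ⊤}
Applying B2's transfer function to that IN value gives OUT[B2] (row B2 above).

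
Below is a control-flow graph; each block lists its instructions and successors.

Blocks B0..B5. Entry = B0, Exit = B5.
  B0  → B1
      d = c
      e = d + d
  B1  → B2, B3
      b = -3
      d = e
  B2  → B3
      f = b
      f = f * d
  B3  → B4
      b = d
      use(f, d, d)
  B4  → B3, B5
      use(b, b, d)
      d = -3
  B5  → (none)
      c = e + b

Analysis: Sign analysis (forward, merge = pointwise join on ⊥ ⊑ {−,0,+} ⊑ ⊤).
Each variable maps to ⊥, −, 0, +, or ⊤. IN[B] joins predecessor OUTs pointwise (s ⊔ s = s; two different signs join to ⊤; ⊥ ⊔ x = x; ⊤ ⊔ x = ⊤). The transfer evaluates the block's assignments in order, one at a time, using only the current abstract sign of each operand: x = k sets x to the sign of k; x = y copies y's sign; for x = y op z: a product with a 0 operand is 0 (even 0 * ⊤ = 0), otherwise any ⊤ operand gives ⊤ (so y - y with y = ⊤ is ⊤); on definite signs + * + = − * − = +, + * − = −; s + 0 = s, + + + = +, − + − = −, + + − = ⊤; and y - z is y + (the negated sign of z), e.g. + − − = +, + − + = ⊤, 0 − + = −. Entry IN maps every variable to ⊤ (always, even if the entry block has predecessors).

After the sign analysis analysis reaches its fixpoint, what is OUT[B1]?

Converged values:
  B0: | IN=(all ⊤) | OUT=(all ⊤)
  B1: | IN=(all ⊤) | OUT={b:-; rest ⊤}
  B2: | IN={b:-; rest ⊤} | OUT={b:-; rest ⊤}
  B3: | IN=(all ⊤) | OUT=(all ⊤)
  B4: | IN=(all ⊤) | OUT={d:-; rest ⊤}
  B5: | IN={d:-; rest ⊤} | OUT={d:-; rest ⊤}

Merge at B1: IN[B1] = OUT[B0] = {a: ⊤, b: ⊤, c: ⊤, d: ⊤, e: ⊤, f: ⊤}
Applying B1's transfer function to that IN value gives OUT[B1] (row B1 above).

Answer: {a: ⊤, b: -, c: ⊤, d: ⊤, e: ⊤, f: ⊤}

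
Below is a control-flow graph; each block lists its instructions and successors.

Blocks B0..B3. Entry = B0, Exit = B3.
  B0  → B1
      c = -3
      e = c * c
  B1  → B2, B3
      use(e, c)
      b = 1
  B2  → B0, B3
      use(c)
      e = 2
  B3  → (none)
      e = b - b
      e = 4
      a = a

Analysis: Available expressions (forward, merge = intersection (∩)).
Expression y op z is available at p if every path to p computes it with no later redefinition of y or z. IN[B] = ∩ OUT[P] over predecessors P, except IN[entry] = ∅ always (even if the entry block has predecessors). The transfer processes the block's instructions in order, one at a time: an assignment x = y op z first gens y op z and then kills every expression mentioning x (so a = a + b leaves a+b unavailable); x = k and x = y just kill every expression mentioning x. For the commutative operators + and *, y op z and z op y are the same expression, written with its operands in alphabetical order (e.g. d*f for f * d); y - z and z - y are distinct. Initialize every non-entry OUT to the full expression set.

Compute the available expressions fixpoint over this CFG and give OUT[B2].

Answer: {c*c}

Trace:
Per-block solution:
  B0:   IN={}   OUT={c*c}
  B1:   IN={c*c}   OUT={c*c}
  B2:   IN={c*c}   OUT={c*c}
  B3:   IN={c*c}   OUT={b-b, c*c}

Merge at B2: IN[B2] = OUT[B1] = {c*c}
Applying B2's transfer function to that IN value gives OUT[B2] (row B2 above).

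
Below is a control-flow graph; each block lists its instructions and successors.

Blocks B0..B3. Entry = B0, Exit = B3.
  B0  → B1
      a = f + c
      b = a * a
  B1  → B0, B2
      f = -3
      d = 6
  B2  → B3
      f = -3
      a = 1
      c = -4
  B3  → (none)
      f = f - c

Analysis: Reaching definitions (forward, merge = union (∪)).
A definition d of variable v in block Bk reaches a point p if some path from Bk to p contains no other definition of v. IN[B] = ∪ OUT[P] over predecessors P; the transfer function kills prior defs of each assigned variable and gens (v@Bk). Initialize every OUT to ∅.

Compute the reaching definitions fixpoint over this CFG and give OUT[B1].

Per-block solution:
  B0: | IN={a@B0, b@B0, d@B1, f@B1} | OUT={a@B0, b@B0, d@B1, f@B1}
  B1: | IN={a@B0, b@B0, d@B1, f@B1} | OUT={a@B0, b@B0, d@B1, f@B1}
  B2: | IN={a@B0, b@B0, d@B1, f@B1} | OUT={a@B2, b@B0, c@B2, d@B1, f@B2}
  B3: | IN={a@B2, b@B0, c@B2, d@B1, f@B2} | OUT={a@B2, b@B0, c@B2, d@B1, f@B3}

Merge at B1: IN[B1] = OUT[B0] = {a@B0, b@B0, d@B1, f@B1}
Applying B1's transfer function to that IN value gives OUT[B1] (row B1 above).

Answer: {a@B0, b@B0, d@B1, f@B1}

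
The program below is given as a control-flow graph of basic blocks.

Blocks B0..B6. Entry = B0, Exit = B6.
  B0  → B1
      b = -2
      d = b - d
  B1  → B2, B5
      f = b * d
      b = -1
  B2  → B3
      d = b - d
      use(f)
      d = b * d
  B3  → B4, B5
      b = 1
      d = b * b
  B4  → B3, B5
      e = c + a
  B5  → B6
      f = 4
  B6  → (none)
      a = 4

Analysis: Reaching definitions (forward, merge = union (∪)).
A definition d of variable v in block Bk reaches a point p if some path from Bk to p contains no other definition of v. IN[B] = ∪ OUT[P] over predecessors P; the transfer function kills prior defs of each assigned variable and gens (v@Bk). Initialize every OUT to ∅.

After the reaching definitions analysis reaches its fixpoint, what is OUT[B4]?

Converged values:
  B0:   IN={}   OUT={b@B0, d@B0}
  B1:   IN={b@B0, d@B0}   OUT={b@B1, d@B0, f@B1}
  B2:   IN={b@B1, d@B0, f@B1}   OUT={b@B1, d@B2, f@B1}
  B3:   IN={b@B1, b@B3, d@B2, d@B3, e@B4, f@B1}   OUT={b@B3, d@B3, e@B4, f@B1}
  B4:   IN={b@B3, d@B3, e@B4, f@B1}   OUT={b@B3, d@B3, e@B4, f@B1}
  B5:   IN={b@B1, b@B3, d@B0, d@B3, e@B4, f@B1}   OUT={b@B1, b@B3, d@B0, d@B3, e@B4, f@B5}
  B6:   IN={b@B1, b@B3, d@B0, d@B3, e@B4, f@B5}   OUT={a@B6, b@B1, b@B3, d@B0, d@B3, e@B4, f@B5}

Merge at B4: IN[B4] = OUT[B3] = {b@B3, d@B3, e@B4, f@B1}
Applying B4's transfer function to that IN value gives OUT[B4] (row B4 above).

Answer: {b@B3, d@B3, e@B4, f@B1}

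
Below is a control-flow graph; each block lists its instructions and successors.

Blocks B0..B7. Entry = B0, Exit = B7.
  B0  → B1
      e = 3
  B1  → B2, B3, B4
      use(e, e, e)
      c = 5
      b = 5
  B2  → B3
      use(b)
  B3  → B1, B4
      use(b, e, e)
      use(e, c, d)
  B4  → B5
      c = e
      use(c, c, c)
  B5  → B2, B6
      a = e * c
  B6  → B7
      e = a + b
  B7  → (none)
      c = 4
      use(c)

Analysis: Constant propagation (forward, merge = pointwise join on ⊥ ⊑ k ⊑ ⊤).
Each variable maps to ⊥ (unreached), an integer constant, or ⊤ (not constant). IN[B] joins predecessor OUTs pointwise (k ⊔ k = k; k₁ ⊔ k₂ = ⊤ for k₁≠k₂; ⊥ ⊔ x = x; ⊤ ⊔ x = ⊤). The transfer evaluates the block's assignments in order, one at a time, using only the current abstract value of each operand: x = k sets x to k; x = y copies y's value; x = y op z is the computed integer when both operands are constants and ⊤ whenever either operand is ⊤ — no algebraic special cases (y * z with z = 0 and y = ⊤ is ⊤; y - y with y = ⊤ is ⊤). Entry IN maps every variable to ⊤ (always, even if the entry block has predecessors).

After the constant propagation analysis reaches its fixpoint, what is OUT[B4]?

Converged values:
  B0:  IN=(all ⊤)  OUT={e:3; rest ⊤}
  B1:  IN={e:3; rest ⊤}  OUT={b:5, c:5, e:3; rest ⊤}
  B2:  IN={b:5, e:3; rest ⊤}  OUT={b:5, e:3; rest ⊤}
  B3:  IN={b:5, e:3; rest ⊤}  OUT={b:5, e:3; rest ⊤}
  B4:  IN={b:5, e:3; rest ⊤}  OUT={b:5, c:3, e:3; rest ⊤}
  B5:  IN={b:5, c:3, e:3; rest ⊤}  OUT={a:9, b:5, c:3, e:3; rest ⊤}
  B6:  IN={a:9, b:5, c:3, e:3; rest ⊤}  OUT={a:9, b:5, c:3, e:14; rest ⊤}
  B7:  IN={a:9, b:5, c:3, e:14; rest ⊤}  OUT={a:9, b:5, c:4, e:14; rest ⊤}

Merge at B4: IN[B4] = OUT[B1] ⊔ OUT[B3] = {a: ⊤, b: 5, c: ⊤, d: ⊤, e: 3, f: ⊤}
Applying B4's transfer function to that IN value gives OUT[B4] (row B4 above).

Answer: {a: ⊤, b: 5, c: 3, d: ⊤, e: 3, f: ⊤}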